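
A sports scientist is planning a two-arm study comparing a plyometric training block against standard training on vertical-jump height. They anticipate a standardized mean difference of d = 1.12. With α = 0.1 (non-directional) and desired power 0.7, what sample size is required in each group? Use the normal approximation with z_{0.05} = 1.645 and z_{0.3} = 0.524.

n = 8 per group

For two independent groups with equal n: n = 2·((z_{α/2} + z_β) / d)².
z_{α/2} + z_β = 1.645 + 0.524 = 2.169.
n = 2 × (2.169 / 1.12)² = 2 × 1.937² = 2 × 3.75 = 7.5.
Round up to the next whole participant.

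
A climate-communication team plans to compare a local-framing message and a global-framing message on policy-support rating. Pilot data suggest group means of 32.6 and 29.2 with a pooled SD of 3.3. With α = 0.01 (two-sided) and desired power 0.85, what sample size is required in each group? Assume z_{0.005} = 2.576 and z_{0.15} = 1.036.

n = 25 per group

Cohen's d = |M₁ − M₂| / SD_pooled = |32.6 − 29.2| / 3.3 = 3.4 / 3.3 = 1.030.
For two independent groups with equal n: n = 2·((z_{α/2} + z_β) / d)².
z_{α/2} + z_β = 2.576 + 1.036 = 3.612.
n = 2 × (3.612 / 1.030)² = 2 × 3.507² = 2 × 12.30 = 24.6.
Round up to the next whole participant.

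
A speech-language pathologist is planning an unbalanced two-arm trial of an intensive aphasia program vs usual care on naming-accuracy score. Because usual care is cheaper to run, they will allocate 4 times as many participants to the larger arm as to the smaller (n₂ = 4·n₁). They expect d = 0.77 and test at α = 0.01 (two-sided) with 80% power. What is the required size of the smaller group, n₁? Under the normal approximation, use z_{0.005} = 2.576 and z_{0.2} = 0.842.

With allocation ratio k = n₂/n₁ = 4, Var(x̄₁−x̄₂) = σ²(1/n₁ + 1/(k·n₁)) = σ²·(k+1)/(k·n₁).
So n₁ = (1 + 1/k)·((z_{α/2} + z_β)/d)² = 1.250 × (3.418/0.77)².
n₁ = 1.250 × 19.70 = 24.6.
Round up: n₁ = 25, giving n₂ = 4 × 25 = 100.

n₁ = 25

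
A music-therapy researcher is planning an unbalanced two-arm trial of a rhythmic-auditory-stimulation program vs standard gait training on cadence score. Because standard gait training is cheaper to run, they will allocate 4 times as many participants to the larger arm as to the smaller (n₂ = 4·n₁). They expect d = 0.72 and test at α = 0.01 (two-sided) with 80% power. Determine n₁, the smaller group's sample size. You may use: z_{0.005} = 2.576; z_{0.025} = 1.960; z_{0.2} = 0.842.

n₁ = 29

With allocation ratio k = n₂/n₁ = 4, Var(x̄₁−x̄₂) = σ²(1/n₁ + 1/(k·n₁)) = σ²·(k+1)/(k·n₁).
So n₁ = (1 + 1/k)·((z_{α/2} + z_β)/d)² = 1.250 × (3.418/0.72)².
n₁ = 1.250 × 22.54 = 28.2.
Round up: n₁ = 29, giving n₂ = 4 × 29 = 116.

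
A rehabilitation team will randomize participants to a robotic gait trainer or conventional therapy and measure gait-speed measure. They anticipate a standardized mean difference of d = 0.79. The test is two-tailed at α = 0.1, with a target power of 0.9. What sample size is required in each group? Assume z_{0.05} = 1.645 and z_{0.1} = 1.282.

n = 28 per group

For two independent groups with equal n: n = 2·((z_{α/2} + z_β) / d)².
z_{α/2} + z_β = 1.645 + 1.282 = 2.927.
n = 2 × (2.927 / 0.79)² = 2 × 3.705² = 2 × 13.73 = 27.5.
Round up to the next whole participant.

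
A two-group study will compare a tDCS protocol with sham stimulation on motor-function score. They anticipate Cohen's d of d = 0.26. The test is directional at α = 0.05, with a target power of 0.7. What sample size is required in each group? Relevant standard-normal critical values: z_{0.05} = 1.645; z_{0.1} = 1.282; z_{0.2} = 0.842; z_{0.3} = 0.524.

n = 140 per group

For two independent groups with equal n: n = 2·((z_{α} + z_β) / d)².
z_{α} + z_β = 1.645 + 0.524 = 2.169.
n = 2 × (2.169 / 0.26)² = 2 × 8.342² = 2 × 69.59 = 139.2.
Round up to the next whole participant.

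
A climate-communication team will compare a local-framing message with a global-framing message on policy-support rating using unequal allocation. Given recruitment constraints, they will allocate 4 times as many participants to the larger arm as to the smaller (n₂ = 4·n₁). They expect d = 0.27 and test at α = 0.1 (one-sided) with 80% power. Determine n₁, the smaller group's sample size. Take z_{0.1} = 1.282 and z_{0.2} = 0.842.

With allocation ratio k = n₂/n₁ = 4, Var(x̄₁−x̄₂) = σ²(1/n₁ + 1/(k·n₁)) = σ²·(k+1)/(k·n₁).
So n₁ = (1 + 1/k)·((z_{α} + z_β)/d)² = 1.250 × (2.124/0.27)².
n₁ = 1.250 × 61.88 = 77.4.
Round up: n₁ = 78, giving n₂ = 4 × 78 = 312.

n₁ = 78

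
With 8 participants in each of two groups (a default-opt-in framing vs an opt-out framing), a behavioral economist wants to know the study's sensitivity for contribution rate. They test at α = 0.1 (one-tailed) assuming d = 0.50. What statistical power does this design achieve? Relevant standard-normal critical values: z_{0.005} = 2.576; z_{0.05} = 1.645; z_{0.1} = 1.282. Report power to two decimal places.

For two equal groups, power = Φ(d·√(n/2) − z_{α}).
d·√(n/2) = 0.50 × √(8/2) = 0.50 × 2.000 = 1.000.
z_β = 1.000 − 1.282 = -0.282.
Power = Φ(-0.282) = 0.389.

power ≈ 0.39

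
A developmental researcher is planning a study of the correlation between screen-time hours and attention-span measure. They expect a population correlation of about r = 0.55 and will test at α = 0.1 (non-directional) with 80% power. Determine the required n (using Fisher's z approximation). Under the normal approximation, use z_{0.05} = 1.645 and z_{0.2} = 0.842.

Fisher's z: C = ½·ln((1+r)/(1−r)) = ½·ln(3.4444) = 0.6184.
n = ((z_{α/2} + z_β)/C)² + 3.
(1.645 + 0.842) / 0.6184 = 2.487 / 0.6184 = 4.022.
n = 4.022² + 3 = 16.17 + 3 = 19.2.
Round up.

n = 20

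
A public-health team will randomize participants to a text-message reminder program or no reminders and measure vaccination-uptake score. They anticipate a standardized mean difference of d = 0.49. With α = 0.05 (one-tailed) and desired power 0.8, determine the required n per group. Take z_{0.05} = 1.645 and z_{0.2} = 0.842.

n = 52 per group

For two independent groups with equal n: n = 2·((z_{α} + z_β) / d)².
z_{α} + z_β = 1.645 + 0.842 = 2.487.
n = 2 × (2.487 / 0.49)² = 2 × 5.076² = 2 × 25.76 = 51.5.
Round up to the next whole participant.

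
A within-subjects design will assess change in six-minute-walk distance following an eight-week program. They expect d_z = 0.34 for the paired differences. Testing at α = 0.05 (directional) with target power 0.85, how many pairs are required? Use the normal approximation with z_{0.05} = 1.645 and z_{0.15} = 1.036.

n = 63 pairs

For a paired (one-sample on differences) test: n = ((z_{α} + z_β) / d)².
z_{α} + z_β = 1.645 + 1.036 = 2.681.
n = (2.681 / 0.34)² = 7.885² = 62.18.
Round up.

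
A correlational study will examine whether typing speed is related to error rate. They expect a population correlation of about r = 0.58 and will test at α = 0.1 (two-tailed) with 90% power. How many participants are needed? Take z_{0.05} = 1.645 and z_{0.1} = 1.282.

n = 23

Fisher's z: C = ½·ln((1+r)/(1−r)) = ½·ln(3.7619) = 0.6625.
n = ((z_{α/2} + z_β)/C)² + 3.
(1.645 + 1.282) / 0.6625 = 2.927 / 0.6625 = 4.418.
n = 4.418² + 3 = 19.52 + 3 = 22.5.
Round up.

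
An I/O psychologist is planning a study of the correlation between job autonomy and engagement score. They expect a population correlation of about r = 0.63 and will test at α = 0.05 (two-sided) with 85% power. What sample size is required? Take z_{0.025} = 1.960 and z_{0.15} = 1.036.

n = 20

Fisher's z: C = ½·ln((1+r)/(1−r)) = ½·ln(4.4054) = 0.7414.
n = ((z_{α/2} + z_β)/C)² + 3.
(1.960 + 1.036) / 0.7414 = 2.996 / 0.7414 = 4.041.
n = 4.041² + 3 = 16.33 + 3 = 19.3.
Round up.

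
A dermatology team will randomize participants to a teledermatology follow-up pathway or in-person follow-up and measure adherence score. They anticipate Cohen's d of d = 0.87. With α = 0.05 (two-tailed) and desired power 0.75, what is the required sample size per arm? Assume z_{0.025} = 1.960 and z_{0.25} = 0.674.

For two independent groups with equal n: n = 2·((z_{α/2} + z_β) / d)².
z_{α/2} + z_β = 1.960 + 0.674 = 2.634.
n = 2 × (2.634 / 0.87)² = 2 × 3.028² = 2 × 9.17 = 18.3.
Round up to the next whole participant.

n = 19 per group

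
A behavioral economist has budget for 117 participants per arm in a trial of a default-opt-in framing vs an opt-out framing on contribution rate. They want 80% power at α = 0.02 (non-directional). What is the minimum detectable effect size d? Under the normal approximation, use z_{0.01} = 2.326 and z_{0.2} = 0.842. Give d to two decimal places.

d_min ≈ 0.41

For two independent groups of n = 117 each: d_min = (z_{α/2} + z_β)·√(2/n).
z-sum = 2.326 + 0.842 = 3.168.
d_min = 3.168 × √(2/117) = 3.168 × 0.1307 = 0.414.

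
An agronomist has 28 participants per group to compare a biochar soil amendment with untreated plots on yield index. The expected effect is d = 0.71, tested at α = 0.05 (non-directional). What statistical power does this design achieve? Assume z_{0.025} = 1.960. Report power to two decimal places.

For two equal groups, power = Φ(d·√(n/2) − z_{α/2}).
d·√(n/2) = 0.71 × √(28/2) = 0.71 × 3.742 = 2.657.
z_β = 2.657 − 1.960 = 0.697.
Power = Φ(0.697) = 0.757.

power ≈ 0.76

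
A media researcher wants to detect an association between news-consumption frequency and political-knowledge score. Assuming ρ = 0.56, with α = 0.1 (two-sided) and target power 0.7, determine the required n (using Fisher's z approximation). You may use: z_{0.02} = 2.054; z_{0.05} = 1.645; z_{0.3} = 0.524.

Fisher's z: C = ½·ln((1+r)/(1−r)) = ½·ln(3.5455) = 0.6328.
n = ((z_{α/2} + z_β)/C)² + 3.
(1.645 + 0.524) / 0.6328 = 2.169 / 0.6328 = 3.428.
n = 3.428² + 3 = 11.75 + 3 = 14.7.
Round up.

n = 15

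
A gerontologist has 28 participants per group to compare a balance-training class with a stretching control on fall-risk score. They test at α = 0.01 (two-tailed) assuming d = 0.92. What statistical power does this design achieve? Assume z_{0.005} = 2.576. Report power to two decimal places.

For two equal groups, power = Φ(d·√(n/2) − z_{α/2}).
d·√(n/2) = 0.92 × √(28/2) = 0.92 × 3.742 = 3.442.
z_β = 3.442 − 2.576 = 0.866.
Power = Φ(0.866) = 0.807.

power ≈ 0.81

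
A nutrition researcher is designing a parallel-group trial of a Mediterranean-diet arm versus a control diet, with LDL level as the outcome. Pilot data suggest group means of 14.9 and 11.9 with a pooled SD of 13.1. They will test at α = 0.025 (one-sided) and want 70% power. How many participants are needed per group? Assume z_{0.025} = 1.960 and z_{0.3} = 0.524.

Cohen's d = |M₁ − M₂| / SD_pooled = |14.9 − 11.9| / 13.1 = 3.0 / 13.1 = 0.229.
For two independent groups with equal n: n = 2·((z_{α} + z_β) / d)².
z_{α} + z_β = 1.960 + 0.524 = 2.484.
n = 2 × (2.484 / 0.229)² = 2 × 10.847² = 2 × 117.66 = 235.3.
Round up to the next whole participant.

n = 236 per group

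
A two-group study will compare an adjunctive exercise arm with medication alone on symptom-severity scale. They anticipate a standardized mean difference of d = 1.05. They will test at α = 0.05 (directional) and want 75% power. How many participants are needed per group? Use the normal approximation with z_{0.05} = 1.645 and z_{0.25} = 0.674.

n = 10 per group

For two independent groups with equal n: n = 2·((z_{α} + z_β) / d)².
z_{α} + z_β = 1.645 + 0.674 = 2.319.
n = 2 × (2.319 / 1.05)² = 2 × 2.209² = 2 × 4.88 = 9.8.
Round up to the next whole participant.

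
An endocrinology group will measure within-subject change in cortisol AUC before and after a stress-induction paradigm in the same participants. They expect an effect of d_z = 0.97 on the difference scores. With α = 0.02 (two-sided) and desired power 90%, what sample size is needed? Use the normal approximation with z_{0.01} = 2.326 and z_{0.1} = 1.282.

n = 14 pairs

For a paired (one-sample on differences) test: n = ((z_{α/2} + z_β) / d)².
z_{α/2} + z_β = 2.326 + 1.282 = 3.608.
n = (3.608 / 0.97)² = 3.720² = 13.84.
Round up.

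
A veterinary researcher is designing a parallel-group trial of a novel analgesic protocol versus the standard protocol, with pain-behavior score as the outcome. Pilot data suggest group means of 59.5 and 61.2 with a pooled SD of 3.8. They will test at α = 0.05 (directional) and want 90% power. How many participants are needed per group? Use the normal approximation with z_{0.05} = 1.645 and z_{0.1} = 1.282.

Cohen's d = |M₁ − M₂| / SD_pooled = |59.5 − 61.2| / 3.8 = 1.7 / 3.8 = 0.447.
For two independent groups with equal n: n = 2·((z_{α} + z_β) / d)².
z_{α} + z_β = 1.645 + 1.282 = 2.927.
n = 2 × (2.927 / 0.447)² = 2 × 6.548² = 2 × 42.88 = 85.8.
Round up to the next whole participant.

n = 86 per group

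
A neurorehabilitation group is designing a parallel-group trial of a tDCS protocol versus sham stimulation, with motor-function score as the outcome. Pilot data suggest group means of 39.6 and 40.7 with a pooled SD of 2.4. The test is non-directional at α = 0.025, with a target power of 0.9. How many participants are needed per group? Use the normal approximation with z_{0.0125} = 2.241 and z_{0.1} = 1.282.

Cohen's d = |M₁ − M₂| / SD_pooled = |39.6 − 40.7| / 2.4 = 1.1 / 2.4 = 0.458.
For two independent groups with equal n: n = 2·((z_{α/2} + z_β) / d)².
z_{α/2} + z_β = 2.241 + 1.282 = 3.523.
n = 2 × (3.523 / 0.458)² = 2 × 7.692² = 2 × 59.17 = 118.3.
Round up to the next whole participant.

n = 119 per group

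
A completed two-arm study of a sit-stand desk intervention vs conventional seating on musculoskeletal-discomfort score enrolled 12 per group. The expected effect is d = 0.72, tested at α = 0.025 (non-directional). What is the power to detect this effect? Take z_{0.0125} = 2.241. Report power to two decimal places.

For two equal groups, power = Φ(d·√(n/2) − z_{α/2}).
d·√(n/2) = 0.72 × √(12/2) = 0.72 × 2.449 = 1.764.
z_β = 1.764 − 2.241 = -0.477.
Power = Φ(-0.477) = 0.317.

power ≈ 0.32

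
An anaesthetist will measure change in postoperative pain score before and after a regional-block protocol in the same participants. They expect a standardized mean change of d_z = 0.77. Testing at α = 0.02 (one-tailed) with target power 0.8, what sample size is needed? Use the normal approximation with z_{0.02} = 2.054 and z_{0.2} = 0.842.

n = 15 pairs

For a paired (one-sample on differences) test: n = ((z_{α} + z_β) / d)².
z_{α} + z_β = 2.054 + 0.842 = 2.896.
n = (2.896 / 0.77)² = 3.761² = 14.15.
Round up.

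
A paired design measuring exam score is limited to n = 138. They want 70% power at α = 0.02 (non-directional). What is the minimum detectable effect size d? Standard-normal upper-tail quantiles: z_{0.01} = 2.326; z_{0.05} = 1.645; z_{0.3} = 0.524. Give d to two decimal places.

d_min ≈ 0.24

For a single sample (or paired design) of n = 138: d_min = (z_{α/2} + z_β)/√n.
z-sum = 2.326 + 0.524 = 2.850.
d_min = 2.850 / √138 = 2.850 / 11.747 = 0.243.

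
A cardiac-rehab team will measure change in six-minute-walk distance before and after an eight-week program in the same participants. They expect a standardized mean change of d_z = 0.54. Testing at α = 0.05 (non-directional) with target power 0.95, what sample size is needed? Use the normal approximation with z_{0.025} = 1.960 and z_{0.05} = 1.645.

For a paired (one-sample on differences) test: n = ((z_{α/2} + z_β) / d)².
z_{α/2} + z_β = 1.960 + 1.645 = 3.605.
n = (3.605 / 0.54)² = 6.676² = 44.57.
Round up.

n = 45 pairs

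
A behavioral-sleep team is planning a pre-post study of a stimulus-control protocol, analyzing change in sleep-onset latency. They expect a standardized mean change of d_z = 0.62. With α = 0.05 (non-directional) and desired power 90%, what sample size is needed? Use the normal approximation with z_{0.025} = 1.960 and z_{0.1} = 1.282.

n = 28 pairs

For a paired (one-sample on differences) test: n = ((z_{α/2} + z_β) / d)².
z_{α/2} + z_β = 1.960 + 1.282 = 3.242.
n = (3.242 / 0.62)² = 5.229² = 27.34.
Round up.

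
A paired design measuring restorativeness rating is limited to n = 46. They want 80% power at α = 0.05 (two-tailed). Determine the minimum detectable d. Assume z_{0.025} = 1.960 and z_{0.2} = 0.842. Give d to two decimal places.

d_min ≈ 0.41

For a single sample (or paired design) of n = 46: d_min = (z_{α/2} + z_β)/√n.
z-sum = 1.960 + 0.842 = 2.802.
d_min = 2.802 / √46 = 2.802 / 6.782 = 0.413.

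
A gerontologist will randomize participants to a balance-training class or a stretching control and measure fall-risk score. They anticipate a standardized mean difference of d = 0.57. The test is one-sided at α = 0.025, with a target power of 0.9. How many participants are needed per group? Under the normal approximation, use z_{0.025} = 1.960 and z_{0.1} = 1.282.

For two independent groups with equal n: n = 2·((z_{α} + z_β) / d)².
z_{α} + z_β = 1.960 + 1.282 = 3.242.
n = 2 × (3.242 / 0.57)² = 2 × 5.688² = 2 × 32.35 = 64.7.
Round up to the next whole participant.

n = 65 per group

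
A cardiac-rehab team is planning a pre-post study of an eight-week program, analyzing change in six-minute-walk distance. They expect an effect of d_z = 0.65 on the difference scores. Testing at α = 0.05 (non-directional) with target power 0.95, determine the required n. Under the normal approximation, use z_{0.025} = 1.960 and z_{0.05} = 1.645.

n = 31 pairs

For a paired (one-sample on differences) test: n = ((z_{α/2} + z_β) / d)².
z_{α/2} + z_β = 1.960 + 1.645 = 3.605.
n = (3.605 / 0.65)² = 5.546² = 30.76.
Round up.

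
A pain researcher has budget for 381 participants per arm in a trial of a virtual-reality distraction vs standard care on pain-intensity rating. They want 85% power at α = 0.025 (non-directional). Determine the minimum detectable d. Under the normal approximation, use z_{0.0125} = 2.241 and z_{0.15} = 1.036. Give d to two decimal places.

d_min ≈ 0.24

For two independent groups of n = 381 each: d_min = (z_{α/2} + z_β)·√(2/n).
z-sum = 2.241 + 1.036 = 3.277.
d_min = 3.277 × √(2/381) = 3.277 × 0.0725 = 0.237.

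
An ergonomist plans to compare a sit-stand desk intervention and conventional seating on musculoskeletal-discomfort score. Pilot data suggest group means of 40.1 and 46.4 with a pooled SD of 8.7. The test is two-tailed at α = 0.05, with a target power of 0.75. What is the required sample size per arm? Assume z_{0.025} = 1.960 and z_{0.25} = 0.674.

n = 27 per group

Cohen's d = |M₁ − M₂| / SD_pooled = |40.1 − 46.4| / 8.7 = 6.3 / 8.7 = 0.724.
For two independent groups with equal n: n = 2·((z_{α/2} + z_β) / d)².
z_{α/2} + z_β = 1.960 + 0.674 = 2.634.
n = 2 × (2.634 / 0.724)² = 2 × 3.638² = 2 × 13.24 = 26.5.
Round up to the next whole participant.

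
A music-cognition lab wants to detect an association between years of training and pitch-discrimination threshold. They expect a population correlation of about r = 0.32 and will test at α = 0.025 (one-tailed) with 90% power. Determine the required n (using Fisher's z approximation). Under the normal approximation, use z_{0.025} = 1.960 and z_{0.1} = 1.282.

n = 99

Fisher's z: C = ½·ln((1+r)/(1−r)) = ½·ln(1.9412) = 0.3316.
n = ((z_{α} + z_β)/C)² + 3.
(1.960 + 1.282) / 0.3316 = 3.242 / 0.3316 = 9.777.
n = 9.777² + 3 = 95.59 + 3 = 98.6.
Round up.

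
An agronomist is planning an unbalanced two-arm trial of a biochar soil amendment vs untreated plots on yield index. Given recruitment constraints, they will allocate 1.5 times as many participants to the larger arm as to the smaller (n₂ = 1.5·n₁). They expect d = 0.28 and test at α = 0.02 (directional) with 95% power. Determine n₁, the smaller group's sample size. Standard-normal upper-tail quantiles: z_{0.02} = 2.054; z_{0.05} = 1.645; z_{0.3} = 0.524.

n₁ = 291

With allocation ratio k = n₂/n₁ = 1.5, Var(x̄₁−x̄₂) = σ²(1/n₁ + 1/(k·n₁)) = σ²·(k+1)/(k·n₁).
So n₁ = (1 + 1/k)·((z_{α} + z_β)/d)² = 1.667 × (3.699/0.28)².
n₁ = 1.667 × 174.52 = 290.9.
Round up: n₁ = 291, giving n₂ = ⌈1.5 × 291⌉ = ⌈436.5⌉ = 437.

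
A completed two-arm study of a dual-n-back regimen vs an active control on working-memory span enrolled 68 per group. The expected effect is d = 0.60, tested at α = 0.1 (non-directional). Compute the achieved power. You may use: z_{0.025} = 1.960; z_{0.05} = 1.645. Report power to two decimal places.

power ≈ 0.97

For two equal groups, power = Φ(d·√(n/2) − z_{α/2}).
d·√(n/2) = 0.60 × √(68/2) = 0.60 × 5.831 = 3.499.
z_β = 3.499 − 1.645 = 1.854.
Power = Φ(1.854) = 0.968.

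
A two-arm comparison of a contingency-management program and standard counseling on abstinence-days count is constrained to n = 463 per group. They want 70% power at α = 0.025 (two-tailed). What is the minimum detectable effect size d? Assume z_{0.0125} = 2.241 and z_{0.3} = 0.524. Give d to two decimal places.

For two independent groups of n = 463 each: d_min = (z_{α/2} + z_β)·√(2/n).
z-sum = 2.241 + 0.524 = 2.765.
d_min = 2.765 × √(2/463) = 2.765 × 0.0657 = 0.182.

d_min ≈ 0.18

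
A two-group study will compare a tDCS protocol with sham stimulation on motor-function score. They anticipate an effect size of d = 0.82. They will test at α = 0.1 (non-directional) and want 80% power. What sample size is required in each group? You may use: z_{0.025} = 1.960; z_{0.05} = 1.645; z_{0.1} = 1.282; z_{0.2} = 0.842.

For two independent groups with equal n: n = 2·((z_{α/2} + z_β) / d)².
z_{α/2} + z_β = 1.645 + 0.842 = 2.487.
n = 2 × (2.487 / 0.82)² = 2 × 3.033² = 2 × 9.20 = 18.4.
Round up to the next whole participant.

n = 19 per group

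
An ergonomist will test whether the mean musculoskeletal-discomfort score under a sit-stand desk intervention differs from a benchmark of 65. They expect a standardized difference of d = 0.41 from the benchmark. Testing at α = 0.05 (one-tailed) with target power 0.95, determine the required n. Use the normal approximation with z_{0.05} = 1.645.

n = 65

For a one-sample test: n = ((z_{α} + z_β) / d)².
z_{α} + z_β = 1.645 + 1.645 = 3.290.
n = (3.290 / 0.41)² = 8.024² = 64.39.
Round up.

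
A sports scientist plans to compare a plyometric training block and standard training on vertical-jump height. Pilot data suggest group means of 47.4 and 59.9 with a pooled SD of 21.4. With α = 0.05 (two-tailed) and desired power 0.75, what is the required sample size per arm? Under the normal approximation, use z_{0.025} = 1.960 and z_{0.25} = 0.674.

Cohen's d = |M₁ − M₂| / SD_pooled = |47.4 − 59.9| / 21.4 = 12.5 / 21.4 = 0.584.
For two independent groups with equal n: n = 2·((z_{α/2} + z_β) / d)².
z_{α/2} + z_β = 1.960 + 0.674 = 2.634.
n = 2 × (2.634 / 0.584)² = 2 × 4.510² = 2 × 20.34 = 40.7.
Round up to the next whole participant.

n = 41 per group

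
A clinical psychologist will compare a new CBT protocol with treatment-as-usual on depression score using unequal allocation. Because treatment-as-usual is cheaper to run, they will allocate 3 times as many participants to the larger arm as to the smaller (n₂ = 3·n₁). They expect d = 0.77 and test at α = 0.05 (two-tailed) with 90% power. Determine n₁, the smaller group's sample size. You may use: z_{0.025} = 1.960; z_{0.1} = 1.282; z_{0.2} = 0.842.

n₁ = 24

With allocation ratio k = n₂/n₁ = 3, Var(x̄₁−x̄₂) = σ²(1/n₁ + 1/(k·n₁)) = σ²·(k+1)/(k·n₁).
So n₁ = (1 + 1/k)·((z_{α/2} + z_β)/d)² = 1.333 × (3.242/0.77)².
n₁ = 1.333 × 17.73 = 23.6.
Round up: n₁ = 24, giving n₂ = 3 × 24 = 72.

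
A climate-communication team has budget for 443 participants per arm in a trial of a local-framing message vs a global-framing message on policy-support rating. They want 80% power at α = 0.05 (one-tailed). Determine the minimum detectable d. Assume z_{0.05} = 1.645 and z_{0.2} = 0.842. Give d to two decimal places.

For two independent groups of n = 443 each: d_min = (z_{α} + z_β)·√(2/n).
z-sum = 1.645 + 0.842 = 2.487.
d_min = 2.487 × √(2/443) = 2.487 × 0.0672 = 0.167.

d_min ≈ 0.17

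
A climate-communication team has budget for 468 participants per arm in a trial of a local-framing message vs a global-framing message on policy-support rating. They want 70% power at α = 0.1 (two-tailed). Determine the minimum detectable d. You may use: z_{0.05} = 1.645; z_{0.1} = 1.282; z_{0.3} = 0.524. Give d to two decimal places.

d_min ≈ 0.14

For two independent groups of n = 468 each: d_min = (z_{α/2} + z_β)·√(2/n).
z-sum = 1.645 + 0.524 = 2.169.
d_min = 2.169 × √(2/468) = 2.169 × 0.0654 = 0.142.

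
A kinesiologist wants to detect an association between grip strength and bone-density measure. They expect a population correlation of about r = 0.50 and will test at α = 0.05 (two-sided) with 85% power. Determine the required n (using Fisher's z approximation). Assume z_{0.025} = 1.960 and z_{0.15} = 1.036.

Fisher's z: C = ½·ln((1+r)/(1−r)) = ½·ln(3.0000) = 0.5493.
n = ((z_{α/2} + z_β)/C)² + 3.
(1.960 + 1.036) / 0.5493 = 2.996 / 0.5493 = 5.454.
n = 5.454² + 3 = 29.75 + 3 = 32.7.
Round up.

n = 33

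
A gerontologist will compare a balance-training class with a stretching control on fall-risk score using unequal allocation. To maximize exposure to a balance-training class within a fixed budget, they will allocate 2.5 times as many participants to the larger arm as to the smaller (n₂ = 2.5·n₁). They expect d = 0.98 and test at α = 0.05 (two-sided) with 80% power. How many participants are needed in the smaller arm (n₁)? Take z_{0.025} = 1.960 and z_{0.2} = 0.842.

n₁ = 12

With allocation ratio k = n₂/n₁ = 2.5, Var(x̄₁−x̄₂) = σ²(1/n₁ + 1/(k·n₁)) = σ²·(k+1)/(k·n₁).
So n₁ = (1 + 1/k)·((z_{α/2} + z_β)/d)² = 1.400 × (2.802/0.98)².
n₁ = 1.400 × 8.17 = 11.4.
Round up: n₁ = 12, giving n₂ = 2.5 × 12 = 30.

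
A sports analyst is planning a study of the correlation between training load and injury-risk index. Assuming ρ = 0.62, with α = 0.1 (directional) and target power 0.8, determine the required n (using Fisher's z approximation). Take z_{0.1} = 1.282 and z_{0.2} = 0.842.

Fisher's z: C = ½·ln((1+r)/(1−r)) = ½·ln(4.2632) = 0.7250.
n = ((z_{α} + z_β)/C)² + 3.
(1.282 + 0.842) / 0.7250 = 2.124 / 0.7250 = 2.930.
n = 2.930² + 3 = 8.58 + 3 = 11.6.
Round up.

n = 12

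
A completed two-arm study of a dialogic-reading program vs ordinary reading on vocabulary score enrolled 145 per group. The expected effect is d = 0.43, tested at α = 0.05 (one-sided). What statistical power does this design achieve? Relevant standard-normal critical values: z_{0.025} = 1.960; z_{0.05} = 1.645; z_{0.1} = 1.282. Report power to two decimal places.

power ≈ 0.98

For two equal groups, power = Φ(d·√(n/2) − z_{α}).
d·√(n/2) = 0.43 × √(145/2) = 0.43 × 8.515 = 3.661.
z_β = 3.661 − 1.645 = 2.016.
Power = Φ(2.016) = 0.978.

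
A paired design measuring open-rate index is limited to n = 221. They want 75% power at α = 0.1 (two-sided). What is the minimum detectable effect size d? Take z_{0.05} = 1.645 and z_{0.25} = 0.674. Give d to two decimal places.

d_min ≈ 0.16

For a single sample (or paired design) of n = 221: d_min = (z_{α/2} + z_β)/√n.
z-sum = 1.645 + 0.674 = 2.319.
d_min = 2.319 / √221 = 2.319 / 14.866 = 0.156.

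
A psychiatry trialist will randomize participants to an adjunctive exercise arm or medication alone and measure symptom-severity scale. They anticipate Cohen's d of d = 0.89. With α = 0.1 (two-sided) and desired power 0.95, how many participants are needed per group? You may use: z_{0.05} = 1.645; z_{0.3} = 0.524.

n = 28 per group

For two independent groups with equal n: n = 2·((z_{α/2} + z_β) / d)².
z_{α/2} + z_β = 1.645 + 1.645 = 3.290.
n = 2 × (3.290 / 0.89)² = 2 × 3.697² = 2 × 13.67 = 27.3.
Round up to the next whole participant.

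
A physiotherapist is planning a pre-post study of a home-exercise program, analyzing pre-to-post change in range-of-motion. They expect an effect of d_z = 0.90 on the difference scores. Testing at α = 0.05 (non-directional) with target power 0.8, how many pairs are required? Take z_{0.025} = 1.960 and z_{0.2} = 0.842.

For a paired (one-sample on differences) test: n = ((z_{α/2} + z_β) / d)².
z_{α/2} + z_β = 1.960 + 0.842 = 2.802.
n = (2.802 / 0.90)² = 3.113² = 9.69.
Round up.

n = 10 pairs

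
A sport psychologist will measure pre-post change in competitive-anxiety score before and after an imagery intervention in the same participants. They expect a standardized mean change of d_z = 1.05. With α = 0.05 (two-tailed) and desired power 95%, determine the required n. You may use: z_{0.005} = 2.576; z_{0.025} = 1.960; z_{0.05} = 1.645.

n = 12 pairs

For a paired (one-sample on differences) test: n = ((z_{α/2} + z_β) / d)².
z_{α/2} + z_β = 1.960 + 1.645 = 3.605.
n = (3.605 / 1.05)² = 3.433² = 11.79.
Round up.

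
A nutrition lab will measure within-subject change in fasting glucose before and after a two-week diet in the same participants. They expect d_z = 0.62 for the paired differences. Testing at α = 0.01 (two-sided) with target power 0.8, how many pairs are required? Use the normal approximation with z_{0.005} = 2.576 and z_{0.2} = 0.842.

For a paired (one-sample on differences) test: n = ((z_{α/2} + z_β) / d)².
z_{α/2} + z_β = 2.576 + 0.842 = 3.418.
n = (3.418 / 0.62)² = 5.513² = 30.39.
Round up.

n = 31 pairs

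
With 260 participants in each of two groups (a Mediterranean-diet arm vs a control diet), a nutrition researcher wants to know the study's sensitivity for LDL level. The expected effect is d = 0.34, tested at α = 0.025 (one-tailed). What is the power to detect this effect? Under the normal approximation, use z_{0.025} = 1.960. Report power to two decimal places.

For two equal groups, power = Φ(d·√(n/2) − z_{α}).
d·√(n/2) = 0.34 × √(260/2) = 0.34 × 11.402 = 3.877.
z_β = 3.877 − 1.960 = 1.917.
Power = Φ(1.917) = 0.972.

power ≈ 0.97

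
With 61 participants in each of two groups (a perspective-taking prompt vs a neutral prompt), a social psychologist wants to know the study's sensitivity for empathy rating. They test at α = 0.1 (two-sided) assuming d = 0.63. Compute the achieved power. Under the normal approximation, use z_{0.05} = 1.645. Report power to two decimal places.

power ≈ 0.97

For two equal groups, power = Φ(d·√(n/2) − z_{α/2}).
d·√(n/2) = 0.63 × √(61/2) = 0.63 × 5.523 = 3.479.
z_β = 3.479 − 1.645 = 1.834.
Power = Φ(1.834) = 0.967.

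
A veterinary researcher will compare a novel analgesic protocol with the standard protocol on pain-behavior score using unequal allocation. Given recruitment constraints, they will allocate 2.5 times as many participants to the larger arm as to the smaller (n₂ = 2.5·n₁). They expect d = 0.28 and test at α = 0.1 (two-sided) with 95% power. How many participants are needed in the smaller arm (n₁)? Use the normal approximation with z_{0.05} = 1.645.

n₁ = 194

With allocation ratio k = n₂/n₁ = 2.5, Var(x̄₁−x̄₂) = σ²(1/n₁ + 1/(k·n₁)) = σ²·(k+1)/(k·n₁).
So n₁ = (1 + 1/k)·((z_{α/2} + z_β)/d)² = 1.400 × (3.290/0.28)².
n₁ = 1.400 × 138.06 = 193.3.
Round up: n₁ = 194, giving n₂ = 2.5 × 194 = 485.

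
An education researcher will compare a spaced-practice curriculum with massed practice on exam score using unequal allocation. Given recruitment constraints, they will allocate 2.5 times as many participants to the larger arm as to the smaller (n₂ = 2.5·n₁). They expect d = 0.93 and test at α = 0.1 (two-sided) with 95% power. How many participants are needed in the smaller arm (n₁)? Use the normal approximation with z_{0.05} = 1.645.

With allocation ratio k = n₂/n₁ = 2.5, Var(x̄₁−x̄₂) = σ²(1/n₁ + 1/(k·n₁)) = σ²·(k+1)/(k·n₁).
So n₁ = (1 + 1/k)·((z_{α/2} + z_β)/d)² = 1.400 × (3.290/0.93)².
n₁ = 1.400 × 12.51 = 17.5.
Round up: n₁ = 18, giving n₂ = 2.5 × 18 = 45.

n₁ = 18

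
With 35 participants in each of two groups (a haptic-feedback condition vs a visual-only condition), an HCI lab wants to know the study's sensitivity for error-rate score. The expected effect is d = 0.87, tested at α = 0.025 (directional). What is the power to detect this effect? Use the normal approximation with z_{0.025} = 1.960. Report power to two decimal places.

For two equal groups, power = Φ(d·√(n/2) − z_{α}).
d·√(n/2) = 0.87 × √(35/2) = 0.87 × 4.183 = 3.639.
z_β = 3.639 − 1.960 = 1.679.
Power = Φ(1.679) = 0.953.

power ≈ 0.95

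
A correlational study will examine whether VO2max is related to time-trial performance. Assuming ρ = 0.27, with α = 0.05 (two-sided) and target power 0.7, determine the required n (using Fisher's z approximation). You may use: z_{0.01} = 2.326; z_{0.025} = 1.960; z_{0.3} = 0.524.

n = 84

Fisher's z: C = ½·ln((1+r)/(1−r)) = ½·ln(1.7397) = 0.2769.
n = ((z_{α/2} + z_β)/C)² + 3.
(1.960 + 0.524) / 0.2769 = 2.484 / 0.2769 = 8.971.
n = 8.971² + 3 = 80.47 + 3 = 83.5.
Round up.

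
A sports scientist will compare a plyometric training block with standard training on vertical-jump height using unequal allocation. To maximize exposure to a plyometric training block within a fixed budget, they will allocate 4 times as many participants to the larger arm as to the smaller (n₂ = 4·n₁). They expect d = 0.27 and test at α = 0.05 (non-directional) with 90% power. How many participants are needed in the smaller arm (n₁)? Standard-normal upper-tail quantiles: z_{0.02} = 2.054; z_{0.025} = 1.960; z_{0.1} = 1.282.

n₁ = 181

With allocation ratio k = n₂/n₁ = 4, Var(x̄₁−x̄₂) = σ²(1/n₁ + 1/(k·n₁)) = σ²·(k+1)/(k·n₁).
So n₁ = (1 + 1/k)·((z_{α/2} + z_β)/d)² = 1.250 × (3.242/0.27)².
n₁ = 1.250 × 144.18 = 180.2.
Round up: n₁ = 181, giving n₂ = 4 × 181 = 724.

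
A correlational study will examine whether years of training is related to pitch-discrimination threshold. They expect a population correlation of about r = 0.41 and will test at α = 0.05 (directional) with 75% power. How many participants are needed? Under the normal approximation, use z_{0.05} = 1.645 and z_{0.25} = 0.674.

Fisher's z: C = ½·ln((1+r)/(1−r)) = ½·ln(2.3898) = 0.4356.
n = ((z_{α} + z_β)/C)² + 3.
(1.645 + 0.674) / 0.4356 = 2.319 / 0.4356 = 5.324.
n = 5.324² + 3 = 28.34 + 3 = 31.3.
Round up.

n = 32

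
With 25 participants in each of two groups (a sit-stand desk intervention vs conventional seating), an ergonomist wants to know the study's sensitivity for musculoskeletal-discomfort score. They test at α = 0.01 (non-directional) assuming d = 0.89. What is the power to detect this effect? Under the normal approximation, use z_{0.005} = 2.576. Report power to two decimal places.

power ≈ 0.72

For two equal groups, power = Φ(d·√(n/2) − z_{α/2}).
d·√(n/2) = 0.89 × √(25/2) = 0.89 × 3.536 = 3.147.
z_β = 3.147 − 2.576 = 0.571.
Power = Φ(0.571) = 0.716.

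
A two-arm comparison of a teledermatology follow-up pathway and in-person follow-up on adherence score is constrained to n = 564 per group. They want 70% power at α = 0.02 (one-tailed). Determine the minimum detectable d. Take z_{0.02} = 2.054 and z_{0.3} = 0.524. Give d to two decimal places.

d_min ≈ 0.15

For two independent groups of n = 564 each: d_min = (z_{α} + z_β)·√(2/n).
z-sum = 2.054 + 0.524 = 2.578.
d_min = 2.578 × √(2/564) = 2.578 × 0.0595 = 0.154.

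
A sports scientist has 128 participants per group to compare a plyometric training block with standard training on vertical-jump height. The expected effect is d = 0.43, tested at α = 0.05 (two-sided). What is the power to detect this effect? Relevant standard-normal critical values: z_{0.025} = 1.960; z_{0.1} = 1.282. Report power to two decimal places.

For two equal groups, power = Φ(d·√(n/2) − z_{α/2}).
d·√(n/2) = 0.43 × √(128/2) = 0.43 × 8.000 = 3.440.
z_β = 3.440 − 1.960 = 1.480.
Power = Φ(1.480) = 0.931.

power ≈ 0.93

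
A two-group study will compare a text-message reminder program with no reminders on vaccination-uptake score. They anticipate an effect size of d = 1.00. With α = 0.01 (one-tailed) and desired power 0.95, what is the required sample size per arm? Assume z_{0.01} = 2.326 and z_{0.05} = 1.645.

For two independent groups with equal n: n = 2·((z_{α} + z_β) / d)².
z_{α} + z_β = 2.326 + 1.645 = 3.971.
n = 2 × (3.971 / 1.00)² = 2 × 3.971² = 2 × 15.77 = 31.5.
Round up to the next whole participant.

n = 32 per group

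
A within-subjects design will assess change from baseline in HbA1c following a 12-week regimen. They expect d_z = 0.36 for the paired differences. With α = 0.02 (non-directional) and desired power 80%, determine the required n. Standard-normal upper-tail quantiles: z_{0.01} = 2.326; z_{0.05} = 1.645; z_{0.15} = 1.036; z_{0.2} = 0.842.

For a paired (one-sample on differences) test: n = ((z_{α/2} + z_β) / d)².
z_{α/2} + z_β = 2.326 + 0.842 = 3.168.
n = (3.168 / 0.36)² = 8.800² = 77.44.
Round up.

n = 78 pairs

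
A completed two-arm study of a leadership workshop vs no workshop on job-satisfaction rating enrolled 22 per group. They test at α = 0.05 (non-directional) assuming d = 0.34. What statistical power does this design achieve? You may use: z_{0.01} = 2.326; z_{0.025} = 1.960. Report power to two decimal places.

power ≈ 0.20

For two equal groups, power = Φ(d·√(n/2) − z_{α/2}).
d·√(n/2) = 0.34 × √(22/2) = 0.34 × 3.317 = 1.128.
z_β = 1.128 − 1.960 = -0.832.
Power = Φ(-0.832) = 0.203.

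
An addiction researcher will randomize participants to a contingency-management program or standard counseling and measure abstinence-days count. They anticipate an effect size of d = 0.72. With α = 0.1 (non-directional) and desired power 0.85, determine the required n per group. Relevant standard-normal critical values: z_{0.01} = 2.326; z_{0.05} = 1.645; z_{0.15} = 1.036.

n = 28 per group

For two independent groups with equal n: n = 2·((z_{α/2} + z_β) / d)².
z_{α/2} + z_β = 1.645 + 1.036 = 2.681.
n = 2 × (2.681 / 0.72)² = 2 × 3.724² = 2 × 13.87 = 27.7.
Round up to the next whole participant.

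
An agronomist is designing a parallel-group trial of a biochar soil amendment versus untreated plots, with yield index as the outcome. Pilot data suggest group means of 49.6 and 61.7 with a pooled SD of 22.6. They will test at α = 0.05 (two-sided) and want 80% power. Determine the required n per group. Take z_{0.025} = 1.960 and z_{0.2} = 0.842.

Cohen's d = |M₁ − M₂| / SD_pooled = |49.6 − 61.7| / 22.6 = 12.1 / 22.6 = 0.535.
For two independent groups with equal n: n = 2·((z_{α/2} + z_β) / d)².
z_{α/2} + z_β = 1.960 + 0.842 = 2.802.
n = 2 × (2.802 / 0.535)² = 2 × 5.237² = 2 × 27.43 = 54.9.
Round up to the next whole participant.

n = 55 per group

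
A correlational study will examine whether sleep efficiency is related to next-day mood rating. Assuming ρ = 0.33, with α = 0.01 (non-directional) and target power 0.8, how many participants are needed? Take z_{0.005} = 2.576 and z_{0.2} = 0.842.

Fisher's z: C = ½·ln((1+r)/(1−r)) = ½·ln(1.9851) = 0.3428.
n = ((z_{α/2} + z_β)/C)² + 3.
(2.576 + 0.842) / 0.3428 = 3.418 / 0.3428 = 9.971.
n = 9.971² + 3 = 99.42 + 3 = 102.4.
Round up.

n = 103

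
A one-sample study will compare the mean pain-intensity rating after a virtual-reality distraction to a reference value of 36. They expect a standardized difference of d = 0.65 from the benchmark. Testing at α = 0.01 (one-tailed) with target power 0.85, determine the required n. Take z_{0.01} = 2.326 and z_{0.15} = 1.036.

For a one-sample test: n = ((z_{α} + z_β) / d)².
z_{α} + z_β = 2.326 + 1.036 = 3.362.
n = (3.362 / 0.65)² = 5.172² = 26.75.
Round up.

n = 27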